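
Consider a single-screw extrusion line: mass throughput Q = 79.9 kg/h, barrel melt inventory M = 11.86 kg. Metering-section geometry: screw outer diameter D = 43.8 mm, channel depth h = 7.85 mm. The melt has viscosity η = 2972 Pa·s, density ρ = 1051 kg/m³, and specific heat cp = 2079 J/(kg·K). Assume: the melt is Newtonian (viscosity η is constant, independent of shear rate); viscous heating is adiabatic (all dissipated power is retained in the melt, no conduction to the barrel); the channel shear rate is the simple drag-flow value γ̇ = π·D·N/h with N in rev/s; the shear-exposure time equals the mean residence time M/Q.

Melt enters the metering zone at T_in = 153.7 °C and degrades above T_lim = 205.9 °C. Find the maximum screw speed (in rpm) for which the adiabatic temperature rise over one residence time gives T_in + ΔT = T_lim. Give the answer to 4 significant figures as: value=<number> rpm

Throughput in SI: Q_s = 79.9 kg/h ÷ 3600 s/h = 0.0221944 kg/s
t_res = M / Q_s = 11.86 ÷ 0.0221944 = 534.368 s
Geometry in SI: D = 43.8 mm → 0.0438 m, h = 7.85 mm → 0.00785 m
ΔT_a = T_lim − T_in = 205.9 − 153.7 = 52.2 K
Invert ΔT = ηγ̇²t_res/(ρcp) for γ̇: γ̇_max² = ΔT_a ρ cp / (η t_res) = 52.2·1051·2079 / (2972·534.368) = 71.8189 s⁻²
γ̇_max = √71.8189 = 8.4746 s⁻¹
N_max = γ̇_max·h / (π·D) = 8.4746 · 0.00785 / (π · 0.0438) = 0.483465 rev/s = 29.0079 rpm

value=29.01 rpm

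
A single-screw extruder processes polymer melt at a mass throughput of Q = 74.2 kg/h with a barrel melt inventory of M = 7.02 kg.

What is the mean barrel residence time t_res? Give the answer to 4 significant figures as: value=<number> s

value=340.6 s

Q_s = Q / 3600 = 74.2 / 3600 = 0.0206111 kg/s
Mean residence time: t_res = M/Q_s = 7.02 kg / 0.0206111 kg/s = 340.593 s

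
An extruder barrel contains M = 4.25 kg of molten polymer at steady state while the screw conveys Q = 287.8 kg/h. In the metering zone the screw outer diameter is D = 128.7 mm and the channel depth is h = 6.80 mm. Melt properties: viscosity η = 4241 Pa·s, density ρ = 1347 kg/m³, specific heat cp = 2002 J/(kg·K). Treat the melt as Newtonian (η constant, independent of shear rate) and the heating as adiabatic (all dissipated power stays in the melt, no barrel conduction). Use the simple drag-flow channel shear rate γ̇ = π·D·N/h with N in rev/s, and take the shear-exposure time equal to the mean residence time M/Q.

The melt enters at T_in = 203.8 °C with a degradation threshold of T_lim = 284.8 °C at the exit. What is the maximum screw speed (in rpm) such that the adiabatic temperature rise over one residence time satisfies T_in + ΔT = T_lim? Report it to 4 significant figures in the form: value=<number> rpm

value=31.41 rpm

Q_s = Q / 3600 = 287.8 / 3600 = 0.0799444 kg/s
Mean residence time: t_res = M/Q_s = 4.25 kg / 0.0799444 kg/s = 53.1619 s
Convert to metres: D = 0.1287 m, h = 0.0068 m
Allowable rise: ΔT_a = T_lim − T_in = 284.8 − 203.8 = 81 K
γ̇_max² = ΔT_a·ρ·cp / (η·t_res) = [81 × 1347 × 2002] / [4241 × 53.1619] = 968.83 s⁻²
γ̇_max = sqrt(968.83) = 31.126 s⁻¹
N_max = γ̇_max·h / (π·D) = 31.126 · 0.0068 / (π · 0.1287) = 0.523485 rev/s = 31.4091 rpm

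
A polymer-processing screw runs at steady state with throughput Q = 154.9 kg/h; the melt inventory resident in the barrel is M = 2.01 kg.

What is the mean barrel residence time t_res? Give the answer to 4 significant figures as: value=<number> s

Convert throughput: Q = 154.9 kg/h = 154.9/3600 = 0.0430278 kg/s
Mean residence time: t_res = M/Q_s = 2.01 kg / 0.0430278 kg/s = 46.714 s

value=46.71 s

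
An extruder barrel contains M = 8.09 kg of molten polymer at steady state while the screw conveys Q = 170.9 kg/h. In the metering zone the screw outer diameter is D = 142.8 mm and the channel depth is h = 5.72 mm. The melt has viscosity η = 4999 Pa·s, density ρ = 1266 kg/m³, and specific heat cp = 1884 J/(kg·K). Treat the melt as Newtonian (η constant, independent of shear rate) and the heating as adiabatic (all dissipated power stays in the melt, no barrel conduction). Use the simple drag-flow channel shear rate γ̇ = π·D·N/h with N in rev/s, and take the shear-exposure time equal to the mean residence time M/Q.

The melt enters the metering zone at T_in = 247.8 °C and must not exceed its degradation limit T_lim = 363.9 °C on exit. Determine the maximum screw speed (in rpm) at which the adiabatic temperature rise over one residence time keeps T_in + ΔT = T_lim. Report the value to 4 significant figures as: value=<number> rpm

Convert throughput: Q = 170.9 kg/h = 170.9/3600 = 0.0474722 kg/s
t_res = M / Q_s = 8.09 ÷ 0.0474722 = 170.415 s
Convert to metres: D = 0.1428 m, h = 0.00572 m
ΔT_a = T_lim − T_in = 363.9 − 247.8 = 116.1 K
Invert ΔT = ηγ̇²t_res/(ρcp) for γ̇: γ̇_max² = ΔT_a ρ cp / (η t_res) = 116.1·1266·1884 / (4999·170.415) = 325.053 s⁻²
γ̇_max = √325.053 = 18.0292 s⁻¹
N_max = γ̇_max h / (πD) = 18.0292·0.00572/(π·0.1428) = 0.229877 rev/s → ×60 = 13.7926 rpm

value=13.79 rpm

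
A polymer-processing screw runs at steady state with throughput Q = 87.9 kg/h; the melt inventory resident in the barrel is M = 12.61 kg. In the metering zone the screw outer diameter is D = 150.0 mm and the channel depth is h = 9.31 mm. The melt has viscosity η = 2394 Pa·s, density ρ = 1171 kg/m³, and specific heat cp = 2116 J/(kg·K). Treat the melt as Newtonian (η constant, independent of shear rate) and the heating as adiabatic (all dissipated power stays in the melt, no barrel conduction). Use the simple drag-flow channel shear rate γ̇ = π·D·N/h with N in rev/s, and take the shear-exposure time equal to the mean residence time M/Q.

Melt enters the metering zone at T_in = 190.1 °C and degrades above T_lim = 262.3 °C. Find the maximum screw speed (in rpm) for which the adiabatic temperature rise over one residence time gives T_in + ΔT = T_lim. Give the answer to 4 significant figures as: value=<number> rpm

value=14.26 rpm

Convert throughput: Q = 87.9 kg/h = 87.9/3600 = 0.0244167 kg/s
t_res = M / Q_s = 12.61 ÷ 0.0244167 = 516.451 s
Convert to metres: D = 0.15 m, h = 0.00931 m
Allowable rise: ΔT_a = T_lim − T_in = 262.3 − 190.1 = 72.2 K
Invert ΔT = ηγ̇²t_res/(ρcp) for γ̇: γ̇_max² = ΔT_a ρ cp / (η t_res) = 72.2·1171·2116 / (2394·516.451) = 144.696 s⁻²
γ̇_max = sqrt(144.696) = 12.029 s⁻¹
Solve γ̇ = πDN/h for N: N_max = γ̇_max·h/(π·D) = 12.029 × 0.00931 / (π × 0.15) = 0.23765 rev/s = 14.259 rpm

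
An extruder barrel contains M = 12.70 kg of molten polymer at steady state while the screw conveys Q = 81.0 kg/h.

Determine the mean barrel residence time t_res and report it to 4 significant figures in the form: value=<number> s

value=564.4 s

Convert throughput: Q = 81.0 kg/h = 81.0/3600 = 0.0225 kg/s
t_res = M / Q_s = 12.70 / 0.0225 = 564.444 s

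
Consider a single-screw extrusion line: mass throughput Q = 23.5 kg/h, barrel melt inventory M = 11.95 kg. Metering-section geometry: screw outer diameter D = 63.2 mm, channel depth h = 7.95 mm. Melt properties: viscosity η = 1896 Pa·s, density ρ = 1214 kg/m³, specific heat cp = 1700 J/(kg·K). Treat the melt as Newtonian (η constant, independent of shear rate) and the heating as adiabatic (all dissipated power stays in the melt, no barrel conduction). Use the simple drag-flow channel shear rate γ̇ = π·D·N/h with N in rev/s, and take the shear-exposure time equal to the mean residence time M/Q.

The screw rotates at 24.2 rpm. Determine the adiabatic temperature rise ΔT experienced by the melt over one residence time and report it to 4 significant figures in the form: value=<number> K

value=170.6 K

Q_s = Q / 3600 = 23.5 / 3600 = 0.00652778 kg/s
t_res = M / Q_s = 11.95 / 0.00652778 = 1830.64 s
D = 63.2 mm = 0.0632 m;  h = 7.95 mm = 0.00795 m;  N = 24.2 rpm / 60 = 0.403333 rev/s
γ̇ = π D N / h = (π)(0.0632)(0.403333) / 0.00795 = 10.0731 s⁻¹
ΔT = η·γ̇²·t_res/(ρ·cp) = [1896 × 10.0731² × 1830.64] / [1214 × 1700] = 170.648 K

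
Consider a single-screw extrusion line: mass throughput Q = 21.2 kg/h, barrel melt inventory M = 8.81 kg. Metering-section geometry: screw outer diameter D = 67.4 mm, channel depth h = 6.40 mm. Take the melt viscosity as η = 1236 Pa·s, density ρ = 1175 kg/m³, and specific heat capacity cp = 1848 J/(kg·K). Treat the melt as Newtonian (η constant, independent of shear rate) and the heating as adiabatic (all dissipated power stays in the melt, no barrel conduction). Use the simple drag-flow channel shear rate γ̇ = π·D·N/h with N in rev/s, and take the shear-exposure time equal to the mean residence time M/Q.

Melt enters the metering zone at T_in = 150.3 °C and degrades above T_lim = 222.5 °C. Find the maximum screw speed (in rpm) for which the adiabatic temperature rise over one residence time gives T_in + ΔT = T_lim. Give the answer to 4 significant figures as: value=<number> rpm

value=16.70 rpm

Convert throughput: Q = 21.2 kg/h = 21.2/3600 = 0.00588889 kg/s
t_res = M / Q_s = 8.81 / 0.00588889 = 1496.04 s
Convert to metres: D = 0.0674 m, h = 0.0064 m
ΔT_a = T_lim − T_in = 222.5 °C − 150.3 °C = 72.2 K
Invert ΔT = ηγ̇²t_res/(ρcp) for γ̇: γ̇_max² = ΔT_a ρ cp / (η t_res) = 72.2·1175·1848 / (1236·1496.04) = 84.7844 s⁻²
Take the square root: γ̇_max = √(84.7844) = 9.20785 s⁻¹
Solve γ̇ = πDN/h for N: N_max = γ̇_max·h/(π·D) = 9.20785 × 0.0064 / (π × 0.0674) = 0.27831 rev/s = 16.6986 rpm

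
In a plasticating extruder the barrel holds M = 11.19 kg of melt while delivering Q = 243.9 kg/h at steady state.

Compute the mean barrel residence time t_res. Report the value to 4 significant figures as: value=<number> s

value=165.2 s

Convert throughput: Q = 243.9 kg/h = 243.9/3600 = 0.06775 kg/s
Mean residence time: t_res = M/Q_s = 11.19 kg / 0.06775 kg/s = 165.166 s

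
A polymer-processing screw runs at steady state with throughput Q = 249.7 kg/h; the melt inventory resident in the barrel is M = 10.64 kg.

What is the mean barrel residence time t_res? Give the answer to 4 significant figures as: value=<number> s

value=153.4 s

Q_s = Q / 3600 = 249.7 / 3600 = 0.0693611 kg/s
Mean residence time: t_res = M/Q_s = 10.64 kg / 0.0693611 kg/s = 153.4 s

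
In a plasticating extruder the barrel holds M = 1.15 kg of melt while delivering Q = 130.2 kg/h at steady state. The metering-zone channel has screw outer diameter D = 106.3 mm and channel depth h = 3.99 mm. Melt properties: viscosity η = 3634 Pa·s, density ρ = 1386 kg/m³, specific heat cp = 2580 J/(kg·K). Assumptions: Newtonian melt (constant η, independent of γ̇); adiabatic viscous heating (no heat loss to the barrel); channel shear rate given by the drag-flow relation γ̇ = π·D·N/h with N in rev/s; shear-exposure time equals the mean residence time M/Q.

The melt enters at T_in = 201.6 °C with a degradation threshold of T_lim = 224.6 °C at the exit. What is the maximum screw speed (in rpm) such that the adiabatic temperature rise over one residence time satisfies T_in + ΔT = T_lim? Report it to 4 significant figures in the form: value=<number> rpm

value=19.13 rpm

Convert throughput: Q = 130.2 kg/h = 130.2/3600 = 0.0361667 kg/s
t_res = M / Q_s = 1.15 / 0.0361667 = 31.7972 s
Convert to metres: D = 0.1063 m, h = 0.00399 m
ΔT_a = T_lim − T_in = 224.6 − 201.6 = 23 K
γ̇_max² = ΔT_a·ρ·cp/(η·t_res) = 23·1386·2580/(3634·31.7972) = 711.765 s⁻²
γ̇_max = sqrt(711.765) = 26.6789 s⁻¹
N_max = γ̇_max·h / (π·D) = 26.6789 · 0.00399 / (π · 0.1063) = 0.318756 rev/s = 19.1253 rpm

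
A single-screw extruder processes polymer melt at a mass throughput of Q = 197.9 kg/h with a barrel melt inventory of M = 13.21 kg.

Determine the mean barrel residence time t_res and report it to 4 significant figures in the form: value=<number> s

Throughput in SI: Q_s = 197.9 kg/h ÷ 3600 s/h = 0.0549722 kg/s
t_res = M / Q_s = 13.21 / 0.0549722 = 240.303 s

value=240.3 s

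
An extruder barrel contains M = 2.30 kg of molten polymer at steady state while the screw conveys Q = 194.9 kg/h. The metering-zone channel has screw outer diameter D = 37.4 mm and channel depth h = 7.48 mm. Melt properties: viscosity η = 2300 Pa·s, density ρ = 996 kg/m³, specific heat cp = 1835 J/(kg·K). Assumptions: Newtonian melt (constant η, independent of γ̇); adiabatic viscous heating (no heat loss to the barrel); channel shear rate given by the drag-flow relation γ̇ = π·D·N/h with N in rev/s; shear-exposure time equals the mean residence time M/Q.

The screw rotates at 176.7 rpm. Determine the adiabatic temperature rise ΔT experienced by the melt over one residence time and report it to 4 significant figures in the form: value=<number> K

Throughput in SI: Q_s = 194.9 kg/h ÷ 3600 s/h = 0.0541389 kg/s
t_res = M / Q_s = 2.30 ÷ 0.0541389 = 42.4833 s
Convert to SI: D = 0.0374 m, h = 0.00748 m, N = 176.7/60 = 2.945 rev/s
γ̇ = π D N / h = (π)(0.0374)(2.945) / 0.00748 = 46.26 s⁻¹
ΔT = η·γ̇²·t_res / (ρ·cp) = 2300 · (46.26)² · 42.4833 / (996 · 1835) = 114.409 K

value=114.4 K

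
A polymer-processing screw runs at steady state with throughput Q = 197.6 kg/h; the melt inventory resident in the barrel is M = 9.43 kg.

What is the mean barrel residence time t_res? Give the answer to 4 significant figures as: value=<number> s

Convert throughput: Q = 197.6 kg/h = 197.6/3600 = 0.0548889 kg/s
t_res = M / Q_s = 9.43 ÷ 0.0548889 = 171.802 s

value=171.8 s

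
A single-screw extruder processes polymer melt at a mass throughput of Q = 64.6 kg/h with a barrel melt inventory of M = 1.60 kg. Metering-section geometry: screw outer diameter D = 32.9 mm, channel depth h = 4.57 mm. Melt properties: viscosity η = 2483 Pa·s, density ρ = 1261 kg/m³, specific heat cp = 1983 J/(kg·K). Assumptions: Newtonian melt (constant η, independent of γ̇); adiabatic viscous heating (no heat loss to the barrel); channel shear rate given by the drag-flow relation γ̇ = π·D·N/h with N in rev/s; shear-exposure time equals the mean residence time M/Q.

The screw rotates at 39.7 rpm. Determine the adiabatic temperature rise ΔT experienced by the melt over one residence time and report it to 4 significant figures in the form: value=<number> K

Q_s = Q / 3600 = 64.6 / 3600 = 0.0179444 kg/s
Mean residence time: t_res = M/Q_s = 1.60 kg / 0.0179444 kg/s = 89.1641 s
Convert to SI: D = 0.0329 m, h = 0.00457 m, N = 39.7/60 = 0.661667 rev/s
γ̇ = π D N / h = (π)(0.0329)(0.661667) / 0.00457 = 14.9647 s⁻¹
ΔT = η·γ̇²·t_res / (ρ·cp) = 2483 · (14.9647)² · 89.1641 / (1261 · 1983) = 19.8274 K

value=19.83 K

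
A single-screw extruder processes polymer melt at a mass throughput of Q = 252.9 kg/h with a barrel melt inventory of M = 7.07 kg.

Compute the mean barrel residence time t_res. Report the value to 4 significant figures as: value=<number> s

Q_s = Q / 3600 = 252.9 / 3600 = 0.07025 kg/s
Mean residence time: t_res = M/Q_s = 7.07 kg / 0.07025 kg/s = 100.641 s

value=100.6 s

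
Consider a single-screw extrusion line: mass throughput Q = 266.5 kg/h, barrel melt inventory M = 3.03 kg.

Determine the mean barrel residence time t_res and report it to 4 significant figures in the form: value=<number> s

Q_s = Q / 3600 = 266.5 / 3600 = 0.0740278 kg/s
t_res = M / Q_s = 3.03 / 0.0740278 = 40.9306 s

value=40.93 s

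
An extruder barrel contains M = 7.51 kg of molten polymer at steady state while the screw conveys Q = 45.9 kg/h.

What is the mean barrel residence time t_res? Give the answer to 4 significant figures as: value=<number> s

Q_s = Q / 3600 = 45.9 / 3600 = 0.01275 kg/s
t_res = M / Q_s = 7.51 / 0.01275 = 589.02 s

value=589.0 s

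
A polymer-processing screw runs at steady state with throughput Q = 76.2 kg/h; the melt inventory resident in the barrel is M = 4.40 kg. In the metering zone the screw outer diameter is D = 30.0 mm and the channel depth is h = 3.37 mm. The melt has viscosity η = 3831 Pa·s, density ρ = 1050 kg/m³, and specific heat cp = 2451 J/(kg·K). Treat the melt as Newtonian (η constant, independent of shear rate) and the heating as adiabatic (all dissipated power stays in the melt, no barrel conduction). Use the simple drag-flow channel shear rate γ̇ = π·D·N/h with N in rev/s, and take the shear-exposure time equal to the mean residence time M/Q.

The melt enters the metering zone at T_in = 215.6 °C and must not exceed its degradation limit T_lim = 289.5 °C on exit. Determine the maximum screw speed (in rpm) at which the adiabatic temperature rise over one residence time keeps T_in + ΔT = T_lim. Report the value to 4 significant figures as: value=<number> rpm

Convert throughput: Q = 76.2 kg/h = 76.2/3600 = 0.0211667 kg/s
Mean residence time: t_res = M/Q_s = 4.40 kg / 0.0211667 kg/s = 207.874 s
Geometry in SI: D = 30.0 mm → 0.03 m, h = 3.37 mm → 0.00337 m
ΔT_a = T_lim − T_in = 289.5 °C − 215.6 °C = 73.9 K
Invert ΔT = ηγ̇²t_res/(ρcp) for γ̇: γ̇_max² = ΔT_a ρ cp / (η t_res) = 73.9·1050·2451 / (3831·207.874) = 238.817 s⁻²
γ̇_max = √238.817 = 15.4537 s⁻¹
N_max = γ̇_max h / (πD) = 15.4537·0.00337/(π·0.03) = 0.552575 rev/s → ×60 = 33.1545 rpm

value=33.15 rpm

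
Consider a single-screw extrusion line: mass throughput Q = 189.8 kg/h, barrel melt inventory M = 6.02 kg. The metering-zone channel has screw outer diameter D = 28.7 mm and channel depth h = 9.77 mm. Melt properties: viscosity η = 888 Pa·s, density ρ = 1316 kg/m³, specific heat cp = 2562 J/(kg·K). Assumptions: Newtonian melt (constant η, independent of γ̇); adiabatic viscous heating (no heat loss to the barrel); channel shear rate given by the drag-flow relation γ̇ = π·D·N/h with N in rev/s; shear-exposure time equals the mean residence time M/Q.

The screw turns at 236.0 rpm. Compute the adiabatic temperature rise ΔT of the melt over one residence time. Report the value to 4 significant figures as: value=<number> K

value=39.63 K

Q_s = Q / 3600 = 189.8 / 3600 = 0.0527222 kg/s
t_res = M / Q_s = 6.02 ÷ 0.0527222 = 114.183 s
Convert to SI: D = 0.0287 m, h = 0.00977 m, N = 236.0/60 = 3.93333 rev/s
γ̇ = π D N / h = (π)(0.0287)(3.93333) / 0.00977 = 36.2993 s⁻¹
Adiabatic rise: ΔT = η γ̇² t_res / (ρ cp) = 888·(36.2993)²·114.183 / (1316·2562) = 39.6257 K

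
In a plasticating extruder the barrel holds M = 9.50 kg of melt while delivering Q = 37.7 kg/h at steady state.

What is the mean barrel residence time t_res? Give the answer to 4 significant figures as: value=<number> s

Convert throughput: Q = 37.7 kg/h = 37.7/3600 = 0.0104722 kg/s
t_res = M / Q_s = 9.50 / 0.0104722 = 907.162 s

value=907.2 s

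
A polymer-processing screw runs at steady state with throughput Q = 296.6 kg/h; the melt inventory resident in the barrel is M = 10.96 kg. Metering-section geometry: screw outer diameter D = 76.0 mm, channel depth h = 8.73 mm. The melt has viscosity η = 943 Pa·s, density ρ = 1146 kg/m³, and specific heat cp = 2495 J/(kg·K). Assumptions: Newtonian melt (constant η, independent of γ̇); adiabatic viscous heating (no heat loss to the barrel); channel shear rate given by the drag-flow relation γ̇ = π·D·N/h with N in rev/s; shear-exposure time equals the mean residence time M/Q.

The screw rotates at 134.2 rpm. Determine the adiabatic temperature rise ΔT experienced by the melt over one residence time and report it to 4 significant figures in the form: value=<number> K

Q_s = Q / 3600 = 296.6 / 3600 = 0.0823889 kg/s
t_res = M / Q_s = 10.96 ÷ 0.0823889 = 133.028 s
Geometry in metres: D = 76.0 mm → 0.076 m, h = 8.73 mm → 0.00873 m; screw speed N = 134.2 rpm = 2.23667 rev/s
Shear rate: γ̇ = πDN/h = π·0.076·2.23667/0.00873 = 61.1717 s⁻¹
Adiabatic rise: ΔT = η γ̇² t_res / (ρ cp) = 943·(61.1717)²·133.028 / (1146·2495) = 164.172 K

value=164.2 K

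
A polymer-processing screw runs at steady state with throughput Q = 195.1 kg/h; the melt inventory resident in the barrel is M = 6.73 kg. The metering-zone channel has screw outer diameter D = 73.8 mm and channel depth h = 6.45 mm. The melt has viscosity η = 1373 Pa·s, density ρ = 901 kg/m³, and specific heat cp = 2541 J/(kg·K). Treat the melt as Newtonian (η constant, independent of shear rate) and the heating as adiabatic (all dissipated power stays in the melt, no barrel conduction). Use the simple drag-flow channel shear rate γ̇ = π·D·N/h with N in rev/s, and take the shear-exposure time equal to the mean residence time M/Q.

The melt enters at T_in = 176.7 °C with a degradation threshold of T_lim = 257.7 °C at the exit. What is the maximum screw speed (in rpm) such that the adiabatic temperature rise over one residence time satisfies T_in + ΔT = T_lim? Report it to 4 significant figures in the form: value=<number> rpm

Convert throughput: Q = 195.1 kg/h = 195.1/3600 = 0.0541944 kg/s
t_res = M / Q_s = 6.73 ÷ 0.0541944 = 124.182 s
D = 73.8 mm = 0.0738 m;  h = 6.45 mm = 0.00645 m
ΔT_a = T_lim − T_in = 257.7 − 176.7 = 81 K
γ̇_max² = ΔT_a·ρ·cp / (η·t_res) = [81 × 901 × 2541] / [1373 × 124.182] = 1087.64 s⁻²
γ̇_max = √1087.64 = 32.9793 s⁻¹
N_max = γ̇_max·h / (π·D) = 32.9793 · 0.00645 / (π · 0.0738) = 0.917477 rev/s = 55.0486 rpm

value=55.05 rpm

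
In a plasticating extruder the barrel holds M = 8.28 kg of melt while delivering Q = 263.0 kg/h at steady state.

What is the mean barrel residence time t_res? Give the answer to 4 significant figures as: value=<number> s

value=113.3 s

Throughput in SI: Q_s = 263.0 kg/h ÷ 3600 s/h = 0.0730556 kg/s
t_res = M / Q_s = 8.28 ÷ 0.0730556 = 113.338 s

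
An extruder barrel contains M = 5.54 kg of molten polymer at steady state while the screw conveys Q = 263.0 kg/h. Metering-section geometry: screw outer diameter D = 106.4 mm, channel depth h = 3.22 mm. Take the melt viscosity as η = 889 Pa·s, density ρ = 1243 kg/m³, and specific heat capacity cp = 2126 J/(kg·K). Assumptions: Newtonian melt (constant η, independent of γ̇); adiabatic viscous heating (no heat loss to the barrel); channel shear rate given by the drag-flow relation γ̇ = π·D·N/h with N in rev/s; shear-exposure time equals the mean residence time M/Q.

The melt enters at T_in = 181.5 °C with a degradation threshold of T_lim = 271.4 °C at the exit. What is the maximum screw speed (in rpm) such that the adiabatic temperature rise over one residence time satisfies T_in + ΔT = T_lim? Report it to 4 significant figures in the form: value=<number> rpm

value=34.31 rpm

Throughput in SI: Q_s = 263.0 kg/h ÷ 3600 s/h = 0.0730556 kg/s
Mean residence time: t_res = M/Q_s = 5.54 kg / 0.0730556 kg/s = 75.8327 s
D = 106.4 mm = 0.1064 m;  h = 3.22 mm = 0.00322 m
ΔT_a = T_lim − T_in = 271.4 °C − 181.5 °C = 89.9 K
γ̇_max² = ΔT_a·ρ·cp/(η·t_res) = 89.9·1243·2126/(889·75.8327) = 3524 s⁻²
γ̇_max = √3524 = 59.3633 s⁻¹
N_max = γ̇_max h / (πD) = 59.3633·0.00322/(π·0.1064) = 0.57185 rev/s → ×60 = 34.311 rpm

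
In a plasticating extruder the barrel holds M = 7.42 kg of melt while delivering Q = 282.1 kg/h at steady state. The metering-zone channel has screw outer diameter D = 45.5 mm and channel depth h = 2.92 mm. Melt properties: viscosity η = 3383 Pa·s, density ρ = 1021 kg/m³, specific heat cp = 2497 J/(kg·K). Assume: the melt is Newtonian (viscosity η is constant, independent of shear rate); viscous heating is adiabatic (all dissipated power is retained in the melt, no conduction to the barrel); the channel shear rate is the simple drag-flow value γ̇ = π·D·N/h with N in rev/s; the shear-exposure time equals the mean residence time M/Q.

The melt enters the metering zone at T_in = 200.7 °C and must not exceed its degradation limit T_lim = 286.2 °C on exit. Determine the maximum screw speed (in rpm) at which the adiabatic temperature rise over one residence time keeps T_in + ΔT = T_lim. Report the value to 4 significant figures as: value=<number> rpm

Convert throughput: Q = 282.1 kg/h = 282.1/3600 = 0.0783611 kg/s
t_res = M / Q_s = 7.42 ÷ 0.0783611 = 94.6898 s
Geometry in SI: D = 45.5 mm → 0.0455 m, h = 2.92 mm → 0.00292 m
ΔT_a = T_lim − T_in = 286.2 − 200.7 = 85.5 K
Invert ΔT = ηγ̇²t_res/(ρcp) for γ̇: γ̇_max² = ΔT_a ρ cp / (η t_res) = 85.5·1021·2497 / (3383·94.6898) = 680.464 s⁻²
γ̇_max = sqrt(680.464) = 26.0857 s⁻¹
N_max = γ̇_max h / (πD) = 26.0857·0.00292/(π·0.0455) = 0.532873 rev/s → ×60 = 31.9724 rpm

value=31.97 rpm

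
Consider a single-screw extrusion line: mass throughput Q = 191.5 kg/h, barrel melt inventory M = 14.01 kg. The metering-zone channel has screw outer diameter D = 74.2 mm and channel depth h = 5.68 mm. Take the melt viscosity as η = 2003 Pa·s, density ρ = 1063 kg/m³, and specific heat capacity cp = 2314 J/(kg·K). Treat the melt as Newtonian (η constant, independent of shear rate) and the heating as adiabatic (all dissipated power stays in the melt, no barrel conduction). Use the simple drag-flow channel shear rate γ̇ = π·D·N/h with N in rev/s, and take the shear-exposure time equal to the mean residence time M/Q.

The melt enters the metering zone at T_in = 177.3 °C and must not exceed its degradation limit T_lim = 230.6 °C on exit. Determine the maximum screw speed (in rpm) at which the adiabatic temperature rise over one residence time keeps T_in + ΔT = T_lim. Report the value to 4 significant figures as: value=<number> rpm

Q_s = Q / 3600 = 191.5 / 3600 = 0.0531944 kg/s
t_res = M / Q_s = 14.01 / 0.0531944 = 263.373 s
Geometry in SI: D = 74.2 mm → 0.0742 m, h = 5.68 mm → 0.00568 m
ΔT_a = T_lim − T_in = 230.6 °C − 177.3 °C = 53.3 K
γ̇_max² = ΔT_a·ρ·cp / (η·t_res) = [53.3 × 1063 × 2314] / [2003 × 263.373] = 248.526 s⁻²
γ̇_max = sqrt(248.526) = 15.7647 s⁻¹
N_max = γ̇_max·h / (π·D) = 15.7647 · 0.00568 / (π · 0.0742) = 0.384132 rev/s = 23.0479 rpm

value=23.05 rpm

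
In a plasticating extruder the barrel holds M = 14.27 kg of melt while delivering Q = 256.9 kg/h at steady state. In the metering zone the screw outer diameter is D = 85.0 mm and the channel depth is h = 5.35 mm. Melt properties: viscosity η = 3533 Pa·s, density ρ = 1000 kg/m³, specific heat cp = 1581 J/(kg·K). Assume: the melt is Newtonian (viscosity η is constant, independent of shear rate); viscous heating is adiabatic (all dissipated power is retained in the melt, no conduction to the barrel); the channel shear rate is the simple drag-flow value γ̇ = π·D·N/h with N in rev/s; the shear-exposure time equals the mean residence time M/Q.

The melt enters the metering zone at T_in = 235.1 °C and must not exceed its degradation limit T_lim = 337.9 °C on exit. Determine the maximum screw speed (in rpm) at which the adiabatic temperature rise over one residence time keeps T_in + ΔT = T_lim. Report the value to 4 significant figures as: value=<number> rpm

value=18.23 rpm

Convert throughput: Q = 256.9 kg/h = 256.9/3600 = 0.0713611 kg/s
t_res = M / Q_s = 14.27 ÷ 0.0713611 = 199.969 s
Convert to metres: D = 0.085 m, h = 0.00535 m
ΔT_a = T_lim − T_in = 337.9 − 235.1 = 102.8 K
γ̇_max² = ΔT_a·ρ·cp/(η·t_res) = 102.8·1000·1581/(3533·199.969) = 230.048 s⁻²
γ̇_max = sqrt(230.048) = 15.1673 s⁻¹
N_max = γ̇_max·h / (π·D) = 15.1673 · 0.00535 / (π · 0.085) = 0.303875 rev/s = 18.2325 rpm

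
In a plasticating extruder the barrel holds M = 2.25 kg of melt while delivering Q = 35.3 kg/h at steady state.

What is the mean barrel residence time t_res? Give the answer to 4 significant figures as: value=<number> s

value=229.5 s

Q_s = Q / 3600 = 35.3 / 3600 = 0.00980556 kg/s
t_res = M / Q_s = 2.25 / 0.00980556 = 229.462 s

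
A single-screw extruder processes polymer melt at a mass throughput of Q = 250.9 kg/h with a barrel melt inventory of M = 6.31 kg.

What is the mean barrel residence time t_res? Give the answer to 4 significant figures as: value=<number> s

value=90.54 s

Convert throughput: Q = 250.9 kg/h = 250.9/3600 = 0.0696944 kg/s
t_res = M / Q_s = 6.31 / 0.0696944 = 90.5381 s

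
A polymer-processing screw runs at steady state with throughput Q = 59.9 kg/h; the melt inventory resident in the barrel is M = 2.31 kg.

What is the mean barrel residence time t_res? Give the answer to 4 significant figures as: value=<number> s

Q_s = Q / 3600 = 59.9 / 3600 = 0.0166389 kg/s
Mean residence time: t_res = M/Q_s = 2.31 kg / 0.0166389 kg/s = 138.831 s

value=138.8 s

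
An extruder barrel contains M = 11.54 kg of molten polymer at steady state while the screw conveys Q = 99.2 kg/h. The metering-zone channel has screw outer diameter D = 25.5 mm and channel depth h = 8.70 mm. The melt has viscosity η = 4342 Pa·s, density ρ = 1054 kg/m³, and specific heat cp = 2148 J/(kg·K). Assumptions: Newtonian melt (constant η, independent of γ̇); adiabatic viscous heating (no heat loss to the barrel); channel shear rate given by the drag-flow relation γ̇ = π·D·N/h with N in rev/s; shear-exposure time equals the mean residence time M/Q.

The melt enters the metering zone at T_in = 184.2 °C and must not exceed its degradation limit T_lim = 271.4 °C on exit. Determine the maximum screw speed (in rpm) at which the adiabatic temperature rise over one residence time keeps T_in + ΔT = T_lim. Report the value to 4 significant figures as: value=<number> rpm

Throughput in SI: Q_s = 99.2 kg/h ÷ 3600 s/h = 0.0275556 kg/s
Mean residence time: t_res = M/Q_s = 11.54 kg / 0.0275556 kg/s = 418.79 s
Geometry in SI: D = 25.5 mm → 0.0255 m, h = 8.70 mm → 0.0087 m
ΔT_a = T_lim − T_in = 271.4 − 184.2 = 87.2 K
Invert ΔT = ηγ̇²t_res/(ρcp) for γ̇: γ̇_max² = ΔT_a ρ cp / (η t_res) = 87.2·1054·2148 / (4342·418.79) = 108.569 s⁻²
γ̇_max = sqrt(108.569) = 10.4196 s⁻¹
Solve γ̇ = πDN/h for N: N_max = γ̇_max·h/(π·D) = 10.4196 × 0.0087 / (π × 0.0255) = 1.13157 rev/s = 67.8942 rpm

value=67.89 rpm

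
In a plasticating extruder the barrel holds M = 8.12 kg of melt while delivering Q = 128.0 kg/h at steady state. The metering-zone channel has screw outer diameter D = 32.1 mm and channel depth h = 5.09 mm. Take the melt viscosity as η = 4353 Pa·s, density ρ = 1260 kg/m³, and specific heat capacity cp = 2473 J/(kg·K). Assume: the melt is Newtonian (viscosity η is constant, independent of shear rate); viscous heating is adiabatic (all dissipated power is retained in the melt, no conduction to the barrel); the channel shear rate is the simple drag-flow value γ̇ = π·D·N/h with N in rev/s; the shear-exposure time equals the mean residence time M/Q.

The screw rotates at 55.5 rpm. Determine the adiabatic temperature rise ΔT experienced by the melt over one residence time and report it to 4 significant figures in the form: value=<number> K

value=107.2 K

Convert throughput: Q = 128.0 kg/h = 128.0/3600 = 0.0355556 kg/s
t_res = M / Q_s = 8.12 / 0.0355556 = 228.375 s
Convert to SI: D = 0.0321 m, h = 0.00509 m, N = 55.5/60 = 0.925 rev/s
γ̇ = π·D·N / h = π · 0.0321 · 0.925 / 0.00509 = 18.3265 s⁻¹
Adiabatic rise: ΔT = η γ̇² t_res / (ρ cp) = 4353·(18.3265)²·228.375 / (1260·2473) = 107.152 K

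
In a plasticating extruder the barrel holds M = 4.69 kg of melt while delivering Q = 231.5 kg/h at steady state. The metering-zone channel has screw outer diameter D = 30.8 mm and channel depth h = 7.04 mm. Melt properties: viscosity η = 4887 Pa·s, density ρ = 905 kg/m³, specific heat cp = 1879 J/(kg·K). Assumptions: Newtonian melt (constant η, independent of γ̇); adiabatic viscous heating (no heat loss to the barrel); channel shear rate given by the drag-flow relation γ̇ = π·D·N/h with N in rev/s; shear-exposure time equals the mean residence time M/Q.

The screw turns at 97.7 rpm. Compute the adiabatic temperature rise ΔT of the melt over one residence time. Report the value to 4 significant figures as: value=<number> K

value=105.0 K

Convert throughput: Q = 231.5 kg/h = 231.5/3600 = 0.0643056 kg/s
t_res = M / Q_s = 4.69 ÷ 0.0643056 = 72.933 s
Convert to SI: D = 0.0308 m, h = 0.00704 m, N = 97.7/60 = 1.62833 rev/s
Shear rate: γ̇ = πDN/h = π·0.0308·1.62833/0.00704 = 22.3806 s⁻¹
ΔT = η·γ̇²·t_res/(ρ·cp) = [4887 × 22.3806² × 72.933] / [905 × 1879] = 104.987 K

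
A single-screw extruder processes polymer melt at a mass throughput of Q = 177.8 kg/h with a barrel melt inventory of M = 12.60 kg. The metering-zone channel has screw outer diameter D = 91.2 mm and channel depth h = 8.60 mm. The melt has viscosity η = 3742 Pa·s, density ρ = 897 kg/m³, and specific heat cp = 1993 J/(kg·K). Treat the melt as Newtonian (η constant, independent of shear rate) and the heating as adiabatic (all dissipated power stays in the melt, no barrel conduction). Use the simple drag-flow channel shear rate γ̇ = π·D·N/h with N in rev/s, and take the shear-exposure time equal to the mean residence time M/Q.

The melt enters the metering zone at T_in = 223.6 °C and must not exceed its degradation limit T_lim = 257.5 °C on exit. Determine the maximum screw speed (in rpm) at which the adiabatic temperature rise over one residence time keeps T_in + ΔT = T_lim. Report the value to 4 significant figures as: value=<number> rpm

value=14.35 rpm

Q_s = Q / 3600 = 177.8 / 3600 = 0.0493889 kg/s
t_res = M / Q_s = 12.60 / 0.0493889 = 255.118 s
Convert to metres: D = 0.0912 m, h = 0.0086 m
ΔT_a = T_lim − T_in = 257.5 − 223.6 = 33.9 K
Invert ΔT = ηγ̇²t_res/(ρcp) for γ̇: γ̇_max² = ΔT_a ρ cp / (η t_res) = 33.9·897·1993 / (3742·255.118) = 63.4826 s⁻²
Take the square root: γ̇_max = √(63.4826) = 7.96759 s⁻¹
Solve γ̇ = πDN/h for N: N_max = γ̇_max·h/(π·D) = 7.96759 × 0.0086 / (π × 0.0912) = 0.239156 rev/s = 14.3493 rpm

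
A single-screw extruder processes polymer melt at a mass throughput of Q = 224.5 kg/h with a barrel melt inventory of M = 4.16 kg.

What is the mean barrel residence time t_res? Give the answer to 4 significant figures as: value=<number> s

value=66.71 s

Q_s = Q / 3600 = 224.5 / 3600 = 0.0623611 kg/s
Mean residence time: t_res = M/Q_s = 4.16 kg / 0.0623611 kg/s = 66.7082 s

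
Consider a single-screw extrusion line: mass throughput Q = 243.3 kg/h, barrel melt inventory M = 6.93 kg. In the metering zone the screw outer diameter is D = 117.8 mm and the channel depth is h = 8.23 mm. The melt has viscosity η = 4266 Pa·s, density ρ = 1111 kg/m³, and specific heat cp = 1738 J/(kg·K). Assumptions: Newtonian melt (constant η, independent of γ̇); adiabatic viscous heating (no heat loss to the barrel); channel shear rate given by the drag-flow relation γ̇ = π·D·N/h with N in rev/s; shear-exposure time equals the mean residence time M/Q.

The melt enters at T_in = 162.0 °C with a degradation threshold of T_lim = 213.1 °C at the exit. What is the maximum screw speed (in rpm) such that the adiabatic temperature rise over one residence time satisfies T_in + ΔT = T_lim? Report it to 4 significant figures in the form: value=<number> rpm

value=20.04 rpm

Throughput in SI: Q_s = 243.3 kg/h ÷ 3600 s/h = 0.0675833 kg/s
t_res = M / Q_s = 6.93 ÷ 0.0675833 = 102.54 s
D = 117.8 mm = 0.1178 m;  h = 8.23 mm = 0.00823 m
ΔT_a = T_lim − T_in = 213.1 − 162.0 = 51.1 K
γ̇_max² = ΔT_a·ρ·cp/(η·t_res) = 51.1·1111·1738/(4266·102.54) = 225.564 s⁻²
γ̇_max = sqrt(225.564) = 15.0188 s⁻¹
Solve γ̇ = πDN/h for N: N_max = γ̇_max·h/(π·D) = 15.0188 × 0.00823 / (π × 0.1178) = 0.333995 rev/s = 20.0397 rpm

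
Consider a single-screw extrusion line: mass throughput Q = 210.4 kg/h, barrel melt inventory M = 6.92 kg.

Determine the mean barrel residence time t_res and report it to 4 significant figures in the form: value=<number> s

Throughput in SI: Q_s = 210.4 kg/h ÷ 3600 s/h = 0.0584444 kg/s
t_res = M / Q_s = 6.92 / 0.0584444 = 118.403 s

value=118.4 s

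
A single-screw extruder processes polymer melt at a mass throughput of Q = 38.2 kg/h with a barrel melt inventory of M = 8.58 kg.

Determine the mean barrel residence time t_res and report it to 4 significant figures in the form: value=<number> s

Convert throughput: Q = 38.2 kg/h = 38.2/3600 = 0.0106111 kg/s
Mean residence time: t_res = M/Q_s = 8.58 kg / 0.0106111 kg/s = 808.586 s

value=808.6 s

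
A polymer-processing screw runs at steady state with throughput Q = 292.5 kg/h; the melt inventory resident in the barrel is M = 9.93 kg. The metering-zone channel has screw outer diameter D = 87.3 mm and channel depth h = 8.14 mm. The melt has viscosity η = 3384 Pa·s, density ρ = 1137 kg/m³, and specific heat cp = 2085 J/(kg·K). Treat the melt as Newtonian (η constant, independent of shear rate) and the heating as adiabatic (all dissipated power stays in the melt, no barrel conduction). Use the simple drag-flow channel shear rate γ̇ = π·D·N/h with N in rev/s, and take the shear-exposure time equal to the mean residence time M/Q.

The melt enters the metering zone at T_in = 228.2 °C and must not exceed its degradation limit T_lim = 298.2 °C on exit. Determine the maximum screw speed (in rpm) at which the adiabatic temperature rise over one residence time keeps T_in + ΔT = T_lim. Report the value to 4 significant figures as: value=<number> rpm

Throughput in SI: Q_s = 292.5 kg/h ÷ 3600 s/h = 0.08125 kg/s
Mean residence time: t_res = M/Q_s = 9.93 kg / 0.08125 kg/s = 122.215 s
Convert to metres: D = 0.0873 m, h = 0.00814 m
ΔT_a = T_lim − T_in = 298.2 °C − 228.2 °C = 70 K
γ̇_max² = ΔT_a·ρ·cp/(η·t_res) = 70·1137·2085/(3384·122.215) = 401.244 s⁻²
γ̇_max = √401.244 = 20.0311 s⁻¹
Solve γ̇ = πDN/h for N: N_max = γ̇_max·h/(π·D) = 20.0311 × 0.00814 / (π × 0.0873) = 0.594517 rev/s = 35.671 rpm

value=35.67 rpm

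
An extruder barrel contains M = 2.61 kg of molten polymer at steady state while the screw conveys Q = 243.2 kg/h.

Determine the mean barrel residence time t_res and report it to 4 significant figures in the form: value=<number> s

value=38.63 s

Q_s = Q / 3600 = 243.2 / 3600 = 0.0675556 kg/s
Mean residence time: t_res = M/Q_s = 2.61 kg / 0.0675556 kg/s = 38.6349 s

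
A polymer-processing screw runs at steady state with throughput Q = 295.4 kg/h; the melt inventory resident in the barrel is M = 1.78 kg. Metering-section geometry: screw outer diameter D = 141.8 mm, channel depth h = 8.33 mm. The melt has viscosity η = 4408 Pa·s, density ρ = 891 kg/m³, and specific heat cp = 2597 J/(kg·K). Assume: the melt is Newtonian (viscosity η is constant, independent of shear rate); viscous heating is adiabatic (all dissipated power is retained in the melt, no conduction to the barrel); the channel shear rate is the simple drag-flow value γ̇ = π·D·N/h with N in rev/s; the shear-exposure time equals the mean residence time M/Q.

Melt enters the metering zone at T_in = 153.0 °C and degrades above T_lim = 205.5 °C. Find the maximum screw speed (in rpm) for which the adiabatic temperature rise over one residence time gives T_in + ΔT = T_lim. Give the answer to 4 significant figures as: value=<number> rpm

Throughput in SI: Q_s = 295.4 kg/h ÷ 3600 s/h = 0.0820556 kg/s
t_res = M / Q_s = 1.78 / 0.0820556 = 21.6926 s
Convert to metres: D = 0.1418 m, h = 0.00833 m
ΔT_a = T_lim − T_in = 205.5 − 153.0 = 52.5 K
γ̇_max² = ΔT_a·ρ·cp / (η·t_res) = [52.5 × 891 × 2597] / [4408 × 21.6926] = 1270.44 s⁻²
γ̇_max = sqrt(1270.44) = 35.6433 s⁻¹
Solve γ̇ = πDN/h for N: N_max = γ̇_max·h/(π·D) = 35.6433 × 0.00833 / (π × 0.1418) = 0.666495 rev/s = 39.9897 rpm

value=39.99 rpm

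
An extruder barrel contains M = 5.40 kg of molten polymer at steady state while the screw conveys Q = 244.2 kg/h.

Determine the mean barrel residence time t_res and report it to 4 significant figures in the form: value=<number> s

value=79.61 s

Convert throughput: Q = 244.2 kg/h = 244.2/3600 = 0.0678333 kg/s
t_res = M / Q_s = 5.40 / 0.0678333 = 79.6069 s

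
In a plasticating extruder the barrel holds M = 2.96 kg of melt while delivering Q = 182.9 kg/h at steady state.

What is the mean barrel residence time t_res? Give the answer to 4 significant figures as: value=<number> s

Q_s = Q / 3600 = 182.9 / 3600 = 0.0508056 kg/s
Mean residence time: t_res = M/Q_s = 2.96 kg / 0.0508056 kg/s = 58.2613 s

value=58.26 s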